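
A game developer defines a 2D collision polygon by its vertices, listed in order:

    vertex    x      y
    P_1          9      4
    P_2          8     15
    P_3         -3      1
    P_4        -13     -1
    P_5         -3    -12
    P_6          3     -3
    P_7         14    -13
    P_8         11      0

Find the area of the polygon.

Apply the surveyor's formula: 2A = Σ (x_i·y_{i+1} − x_{i+1}·y_i), indices taken mod 8.
Σ = (103) + (53) + (16) + (153) + (45) + (3) + (143) + (44) = 560
Area = |Σ|/2 = 280.

280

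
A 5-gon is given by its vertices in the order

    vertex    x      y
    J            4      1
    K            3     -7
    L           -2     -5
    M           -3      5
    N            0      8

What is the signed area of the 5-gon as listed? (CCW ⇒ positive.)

-70.5

Cross-terms: -31, -29, -25, -24, -32  ⇒  Σ = -141
Signed area = Σ/2 = -70.5 (negative ⇒ clockwise traversal).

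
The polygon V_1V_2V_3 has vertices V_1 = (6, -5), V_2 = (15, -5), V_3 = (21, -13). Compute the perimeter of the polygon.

36

|V_1V_2| = √((9)² + (0)²) = √81 = 9
|V_2V_3| = √((6)² + (-8)²) = √100 = 10
|V_3V_1| = √((-15)² + (8)²) = √289 = 17
Perimeter = 9 + 10 + 17 = 36.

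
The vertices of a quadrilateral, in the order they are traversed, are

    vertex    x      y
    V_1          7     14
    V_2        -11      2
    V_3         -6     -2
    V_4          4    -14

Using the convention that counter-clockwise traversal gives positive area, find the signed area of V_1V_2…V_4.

224

Σ = (168) + (34) + (92) + (154) = 448
Signed area = Σ/2 = 224 (positive ⇒ counter-clockwise traversal).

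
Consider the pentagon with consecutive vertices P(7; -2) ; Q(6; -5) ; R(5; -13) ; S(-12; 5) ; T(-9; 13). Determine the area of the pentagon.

Cross-terms: -23, -53, -131, -111, -73  ⇒  Σ = -391
Area = |Σ|/2 = 195.5.

195.5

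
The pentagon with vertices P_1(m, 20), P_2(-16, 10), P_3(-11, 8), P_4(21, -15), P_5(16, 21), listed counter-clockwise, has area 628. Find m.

Write out the shoelace sum; only the two edges meeting at P_1 involve m:
2·Area = [(16·20 − m·21) + (m·10 − (-16)·20)] + 660
       = -11·m + 1300 = 1256
⇒ m = 4.

4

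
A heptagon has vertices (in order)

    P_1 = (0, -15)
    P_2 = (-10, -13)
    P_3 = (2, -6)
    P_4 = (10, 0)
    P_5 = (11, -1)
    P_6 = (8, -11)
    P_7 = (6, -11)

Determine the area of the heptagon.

Apply the shoelace formula: 2A = Σ (x_i·y_{i+1} − x_{i+1}·y_i), indices taken mod 7.
Σ = (-150) + (86) + (60) + (-10) + (-113) + (-22) + (-90) = -239
Area = |Σ|/2 = 119.5.

119.5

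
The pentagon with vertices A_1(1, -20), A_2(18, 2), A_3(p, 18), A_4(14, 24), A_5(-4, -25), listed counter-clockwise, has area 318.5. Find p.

16

Write out the shoelace sum; only the two edges meeting at A_3 involve p:
2·Area = [(18·18 − p·2) + (p·24 − 14·18)] + 213
       = 22·p + 285 = 637
⇒ p = 16.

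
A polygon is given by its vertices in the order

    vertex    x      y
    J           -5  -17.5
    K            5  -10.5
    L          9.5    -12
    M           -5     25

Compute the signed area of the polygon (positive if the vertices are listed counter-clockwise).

Σ = (140) + (39.75) + (177.5) + (212.5) = 569.75
Signed area = Σ/2 = 284.875 (positive ⇒ counter-clockwise traversal).

284.875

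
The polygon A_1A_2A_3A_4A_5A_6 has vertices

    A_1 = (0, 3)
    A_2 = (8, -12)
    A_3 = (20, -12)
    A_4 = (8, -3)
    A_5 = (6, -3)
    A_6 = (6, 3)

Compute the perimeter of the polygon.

|A_1A_2| = √((8)² + (-15)²) = √289 = 17
|A_2A_3| = √((12)² + (0)²) = √144 = 12
|A_3A_4| = √((-12)² + (9)²) = √225 = 15
|A_4A_5| = √((-2)² + (0)²) = √4 = 2
|A_5A_6| = √((0)² + (6)²) = √36 = 6
|A_6A_1| = √((-6)² + (0)²) = √36 = 6
Perimeter = 17 + 12 + 15 + 2 + 6 + 6 = 58.

58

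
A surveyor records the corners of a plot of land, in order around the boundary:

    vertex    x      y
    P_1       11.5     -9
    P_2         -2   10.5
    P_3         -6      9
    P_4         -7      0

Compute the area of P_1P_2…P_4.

Apply the shoelace formula: 2A = Σ (x_i·y_{i+1} − x_{i+1}·y_i), indices taken mod 4.
Σ = (102.75) + (45) + (63) + (63) = 273.75
Area = |Σ|/2 = 136.875.

136.875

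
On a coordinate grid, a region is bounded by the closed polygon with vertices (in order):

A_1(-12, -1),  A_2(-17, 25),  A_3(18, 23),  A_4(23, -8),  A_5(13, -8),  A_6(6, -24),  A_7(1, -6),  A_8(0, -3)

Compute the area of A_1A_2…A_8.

Σ = (-317) + (-841) + (-673) + (-80) + (-264) + (-12) + (-3) + (-36) = -2226
Area = |Σ|/2 = 1113.

1113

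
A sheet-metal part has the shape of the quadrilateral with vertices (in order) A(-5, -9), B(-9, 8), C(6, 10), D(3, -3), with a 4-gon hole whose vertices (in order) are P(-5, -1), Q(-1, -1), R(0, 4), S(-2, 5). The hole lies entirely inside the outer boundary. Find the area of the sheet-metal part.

157

Outer boundary:
Apply the shoelace formula: 2A = Σ (x_i·y_{i+1} − x_{i+1}·y_i), indices taken mod 4.
A→B: (-5)(8) − (-9)(-9) = -121
B→C: (-9)(10) − (6)(8) = -138
C→D: (6)(-3) − (3)(10) = -48
D→A: (3)(-9) − (-5)(-3) = -42
Σ = -349
Area = |Σ|/2 = 174.5.
Hole:
Cross-terms: 4, -4, 8, 27  ⇒  Σ = 35
Area = |Σ|/2 = 17.5.
Net area = 174.5 − 17.5 = 157.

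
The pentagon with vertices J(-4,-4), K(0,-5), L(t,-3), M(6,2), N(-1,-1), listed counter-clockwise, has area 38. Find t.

The doubled signed area Σ (x_i y_{i+1} − x_{i+1} y_i) is linear in t.
With t=0 it equals 34; the coefficient of t is 7 (from the two edges through L).
So 7·t + 34 = 2·38 = 76 ⇒ t = 6.

6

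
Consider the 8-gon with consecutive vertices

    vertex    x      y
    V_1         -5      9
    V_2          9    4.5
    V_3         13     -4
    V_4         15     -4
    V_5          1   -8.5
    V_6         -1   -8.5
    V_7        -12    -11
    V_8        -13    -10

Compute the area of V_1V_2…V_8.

305.75

V_1→V_2: (-5)(4.5) − (9)(9) = -103.5
V_2→V_3: (9)(-4) − (13)(4.5) = -94.5
V_3→V_4: (13)(-4) − (15)(-4) = 8
V_4→V_5: (15)(-8.5) − (1)(-4) = -123.5
V_5→V_6: (1)(-8.5) − (-1)(-8.5) = -17
V_6→V_7: (-1)(-11) − (-12)(-8.5) = -91
V_7→V_8: (-12)(-10) − (-13)(-11) = -23
V_8→V_1: (-13)(9) − (-5)(-10) = -167
Σ = -611.5
Area = |Σ|/2 = 305.75.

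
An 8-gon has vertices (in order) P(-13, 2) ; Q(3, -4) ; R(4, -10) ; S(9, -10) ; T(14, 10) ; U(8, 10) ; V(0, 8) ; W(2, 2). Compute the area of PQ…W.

225

Apply Gauss's area formula: 2A = Σ (x_i·y_{i+1} − x_{i+1}·y_i), indices taken mod 8.
Σ = (46) + (-14) + (50) + (230) + (60) + (64) + (-16) + (30) = 450
Area = |Σ|/2 = 225.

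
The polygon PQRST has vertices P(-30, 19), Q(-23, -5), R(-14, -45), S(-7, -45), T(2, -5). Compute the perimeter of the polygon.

|PQ| = √((7)² + (-24)²) = √625 = 25
|QR| = √((9)² + (-40)²) = √1681 = 41
|RS| = √((7)² + (0)²) = √49 = 7
|ST| = √((9)² + (40)²) = √1681 = 41
|TP| = √((-32)² + (24)²) = √1600 = 40
Perimeter = 25 + 41 + 7 + 41 + 40 = 154.

154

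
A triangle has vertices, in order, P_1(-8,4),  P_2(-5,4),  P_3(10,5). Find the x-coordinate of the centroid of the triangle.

-1

Apply the surveyor's formula. First the cross-terms c_i = x_i·y_{i+1} − x_{i+1}·y_i:
  -12, -65, 80  ⇒  2A = 3, A = 1.5.
Then Σ (x_i + x_{i+1})·c_i = -9, so x̄ = -9 / (6·1.5) = -1.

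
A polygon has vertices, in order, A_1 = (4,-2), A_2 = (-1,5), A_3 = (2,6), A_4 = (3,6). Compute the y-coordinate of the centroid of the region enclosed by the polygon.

Apply Gauss's area formula. First the cross-terms c_i = x_i·y_{i+1} − x_{i+1}·y_i:
  18, -16, -6, -30  ⇒  2A = -34, A = -17.
Then Σ (y_i + y_{i+1})·c_i = -314, so ȳ = -314 / (6·(-17)) = 157/51.

157/51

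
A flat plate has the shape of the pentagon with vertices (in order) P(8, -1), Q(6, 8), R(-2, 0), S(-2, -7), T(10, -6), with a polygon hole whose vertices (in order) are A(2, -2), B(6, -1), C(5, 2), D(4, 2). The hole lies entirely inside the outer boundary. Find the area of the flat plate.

101.5

Outer boundary:
Apply Gauss's area formula: 2A = Σ (x_i·y_{i+1} − x_{i+1}·y_i), indices taken mod 5.
P→Q: (8)(8) − (6)(-1) = 70
Q→R: (6)(0) − (-2)(8) = 16
R→S: (-2)(-7) − (-2)(0) = 14
S→T: (-2)(-6) − (10)(-7) = 82
T→P: (10)(-1) − (8)(-6) = 38
Σ = 220
Area = |Σ|/2 = 110.
Hole:
A→B: (2)(-1) − (6)(-2) = 10
B→C: (6)(2) − (5)(-1) = 17
C→D: (5)(2) − (4)(2) = 2
D→A: (4)(-2) − (2)(2) = -12
Σ = 17
Area = |Σ|/2 = 8.5.
Net area = 110 − 8.5 = 101.5.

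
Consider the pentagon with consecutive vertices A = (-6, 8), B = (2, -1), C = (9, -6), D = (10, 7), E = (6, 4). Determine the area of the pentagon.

90

Cross-terms: -10, -3, 123, -2, 72  ⇒  Σ = 180
Area = |Σ|/2 = 90.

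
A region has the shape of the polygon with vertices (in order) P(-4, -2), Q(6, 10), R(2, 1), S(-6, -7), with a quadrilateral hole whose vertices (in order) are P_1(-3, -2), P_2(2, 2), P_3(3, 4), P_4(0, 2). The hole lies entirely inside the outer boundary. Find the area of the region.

Outer boundary:
Σ = (-28) + (-14) + (-8) + (-16) = -66
Area = |Σ|/2 = 33.
Hole:
Apply the surveyor's formula: 2A = Σ (x_i·y_{i+1} − x_{i+1}·y_i), indices taken mod 4.
Cross-terms: -2, 2, 6, 6  ⇒  Σ = 12
Area = |Σ|/2 = 6.
Net area = 33 − 6 = 27.

27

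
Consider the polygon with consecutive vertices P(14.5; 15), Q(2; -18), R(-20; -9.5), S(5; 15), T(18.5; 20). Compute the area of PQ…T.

556.25

Apply the surveyor's formula: 2A = Σ (x_i·y_{i+1} − x_{i+1}·y_i), indices taken mod 5.
P→Q: (14.5)(-18) − (2)(15) = -291
Q→R: (2)(-9.5) − (-20)(-18) = -379
R→S: (-20)(15) − (5)(-9.5) = -252.5
S→T: (5)(20) − (18.5)(15) = -177.5
T→P: (18.5)(15) − (14.5)(20) = -12.5
Σ = -1112.5
Area = |Σ|/2 = 556.25.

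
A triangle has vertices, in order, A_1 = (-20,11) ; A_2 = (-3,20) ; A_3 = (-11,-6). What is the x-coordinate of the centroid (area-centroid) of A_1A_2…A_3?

-34/3

Apply the shoelace (surveyor's) formula. First the cross-terms c_i = x_i·y_{i+1} − x_{i+1}·y_i:
  -367, 238, -241  ⇒  2A = -370, A = -185.
Then Σ (x_i + x_{i+1})·c_i = 12580, so x̄ = 12580 / (6·(-185)) = -34/3.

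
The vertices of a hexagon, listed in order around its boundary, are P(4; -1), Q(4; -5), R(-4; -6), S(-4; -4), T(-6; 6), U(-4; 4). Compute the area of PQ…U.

Apply the shoelace formula: 2A = Σ (x_i·y_{i+1} − x_{i+1}·y_i), indices taken mod 6.
Σ = (-16) + (-44) + (-8) + (-48) + (0) + (-12) = -128
Area = |Σ|/2 = 64.

64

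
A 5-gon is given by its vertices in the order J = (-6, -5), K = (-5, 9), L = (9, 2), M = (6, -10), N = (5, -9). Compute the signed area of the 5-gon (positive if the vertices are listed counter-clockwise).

-177.5

Apply the shoelace (surveyor's) formula: 2A = Σ (x_i·y_{i+1} − x_{i+1}·y_i), indices taken mod 5.
Σ = (-79) + (-91) + (-102) + (-4) + (-79) = -355
Signed area = Σ/2 = -177.5 (negative ⇒ clockwise traversal).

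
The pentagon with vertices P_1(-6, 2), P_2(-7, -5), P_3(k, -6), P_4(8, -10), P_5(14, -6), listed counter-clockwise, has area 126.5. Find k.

The doubled signed area Σ (x_i y_{i+1} − x_{i+1} y_i) is linear in k.
With k=0 it equals 218; the coefficient of k is -5 (from the two edges through P_3).
So -5·k + 218 = 2·126.5 = 253 ⇒ k = -7.

-7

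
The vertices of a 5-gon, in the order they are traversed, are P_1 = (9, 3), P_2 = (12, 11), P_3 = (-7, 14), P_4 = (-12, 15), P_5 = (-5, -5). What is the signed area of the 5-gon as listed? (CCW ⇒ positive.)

Apply the surveyor's formula: 2A = Σ (x_i·y_{i+1} − x_{i+1}·y_i), indices taken mod 5.
P_1→P_2: (9)(11) − (12)(3) = 63
P_2→P_3: (12)(14) − (-7)(11) = 245
P_3→P_4: (-7)(15) − (-12)(14) = 63
P_4→P_5: (-12)(-5) − (-5)(15) = 135
P_5→P_1: (-5)(3) − (9)(-5) = 30
Σ = 536
Signed area = Σ/2 = 268 (positive ⇒ counter-clockwise traversal).

268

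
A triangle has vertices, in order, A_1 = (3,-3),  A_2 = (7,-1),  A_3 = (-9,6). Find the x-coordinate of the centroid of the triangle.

1/3

Apply Gauss's area formula. First the cross-terms c_i = x_i·y_{i+1} − x_{i+1}·y_i:
  18, 33, 9  ⇒  2A = 60, A = 30.
Then Σ (x_i + x_{i+1})·c_i = 60, so x̄ = 60 / (6·30) = 1/3.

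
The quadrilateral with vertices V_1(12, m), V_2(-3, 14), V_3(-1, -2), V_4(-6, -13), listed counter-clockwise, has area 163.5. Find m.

The doubled signed area Σ (x_i y_{i+1} − x_{i+1} y_i) is linear in m.
With m=0 it equals 345; the coefficient of m is -3 (from the two edges through V_1).
So -3·m + 345 = 2·163.5 = 327 ⇒ m = 6.

6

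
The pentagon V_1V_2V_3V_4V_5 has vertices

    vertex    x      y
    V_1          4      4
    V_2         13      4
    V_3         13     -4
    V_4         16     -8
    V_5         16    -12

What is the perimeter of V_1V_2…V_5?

46

|V_1V_2| = √((9)² + (0)²) = √81 = 9
|V_2V_3| = √((0)² + (-8)²) = √64 = 8
|V_3V_4| = √((3)² + (-4)²) = √25 = 5
|V_4V_5| = √((0)² + (-4)²) = √16 = 4
|V_5V_1| = √((-12)² + (16)²) = √400 = 20
Perimeter = 9 + 8 + 5 + 4 + 20 = 46.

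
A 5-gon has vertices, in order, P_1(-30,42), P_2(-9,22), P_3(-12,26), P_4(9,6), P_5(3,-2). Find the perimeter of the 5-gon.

128

|P_1P_2| = √((21)² + (-20)²) = √841 = 29
|P_2P_3| = √((-3)² + (4)²) = √25 = 5
|P_3P_4| = √((21)² + (-20)²) = √841 = 29
|P_4P_5| = √((-6)² + (-8)²) = √100 = 10
|P_5P_1| = √((-33)² + (44)²) = √3025 = 55
Perimeter = 29 + 5 + 29 + 10 + 55 = 128.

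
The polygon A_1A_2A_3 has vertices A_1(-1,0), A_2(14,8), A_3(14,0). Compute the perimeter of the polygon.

|A_1A_2| = √((15)² + (8)²) = √289 = 17
|A_2A_3| = √((0)² + (-8)²) = √64 = 8
|A_3A_1| = √((-15)² + (0)²) = √225 = 15
Perimeter = 17 + 8 + 15 = 40.

40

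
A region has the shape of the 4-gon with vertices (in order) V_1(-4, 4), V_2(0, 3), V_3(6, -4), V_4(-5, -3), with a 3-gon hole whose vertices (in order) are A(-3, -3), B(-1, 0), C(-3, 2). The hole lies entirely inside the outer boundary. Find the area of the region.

Outer boundary:
Apply Gauss's area formula: 2A = Σ (x_i·y_{i+1} − x_{i+1}·y_i), indices taken mod 4.
Σ = (-12) + (-18) + (-38) + (-32) = -100
Area = |Σ|/2 = 50.
Hole:
Cross-terms: -3, -2, 15  ⇒  Σ = 10
Area = |Σ|/2 = 5.
Net area = 50 − 5 = 45.

45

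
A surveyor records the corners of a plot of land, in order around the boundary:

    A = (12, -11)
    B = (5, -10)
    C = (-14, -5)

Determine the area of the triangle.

Apply the surveyor's formula: 2A = Σ (x_i·y_{i+1} − x_{i+1}·y_i), indices taken mod 3.
Cross-terms: -65, -165, 214  ⇒  Σ = -16
Area = |Σ|/2 = 8.

8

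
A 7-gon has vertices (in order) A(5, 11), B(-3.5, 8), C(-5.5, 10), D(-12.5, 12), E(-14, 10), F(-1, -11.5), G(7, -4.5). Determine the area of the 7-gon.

272.5

Apply the shoelace (surveyor's) formula: 2A = Σ (x_i·y_{i+1} − x_{i+1}·y_i), indices taken mod 7.
Cross-terms: 78.5, 9, 59, 43, 171, 85, 99.5  ⇒  Σ = 545
Area = |Σ|/2 = 272.5.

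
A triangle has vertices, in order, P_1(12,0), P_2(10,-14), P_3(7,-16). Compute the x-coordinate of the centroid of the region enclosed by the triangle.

29/3

Apply the surveyor's formula. First the cross-terms c_i = x_i·y_{i+1} − x_{i+1}·y_i:
  -168, -62, 192  ⇒  2A = -38, A = -19.
Then Σ (x_i + x_{i+1})·c_i = -1102, so x̄ = -1102 / (6·(-19)) = 29/3.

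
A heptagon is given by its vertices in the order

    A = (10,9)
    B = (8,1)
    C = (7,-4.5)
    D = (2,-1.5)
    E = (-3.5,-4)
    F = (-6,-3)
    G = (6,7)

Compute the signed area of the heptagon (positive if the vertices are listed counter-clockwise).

Apply Gauss's area formula: 2A = Σ (x_i·y_{i+1} − x_{i+1}·y_i), indices taken mod 7.
Cross-terms: -62, -43, -1.5, -13.25, -13.5, -24, -16  ⇒  Σ = -173.25
Signed area = Σ/2 = -86.625 (negative ⇒ clockwise traversal).

-86.625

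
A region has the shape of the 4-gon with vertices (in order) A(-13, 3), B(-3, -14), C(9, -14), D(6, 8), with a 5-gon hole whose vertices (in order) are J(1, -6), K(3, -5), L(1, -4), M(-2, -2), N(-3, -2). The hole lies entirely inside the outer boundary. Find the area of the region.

311.5

Outer boundary:
Σ = (191) + (168) + (156) + (122) = 637
Area = |Σ|/2 = 318.5.
Hole:
Apply the shoelace formula: 2A = Σ (x_i·y_{i+1} − x_{i+1}·y_i), indices taken mod 5.
Σ = (13) + (-7) + (-10) + (-2) + (20) = 14
Area = |Σ|/2 = 7.
Net area = 318.5 − 7 = 311.5.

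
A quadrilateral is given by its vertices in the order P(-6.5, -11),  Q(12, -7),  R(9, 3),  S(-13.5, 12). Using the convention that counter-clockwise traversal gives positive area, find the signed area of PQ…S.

325.75

Apply Gauss's area formula: 2A = Σ (x_i·y_{i+1} − x_{i+1}·y_i), indices taken mod 4.
Cross-terms: 177.5, 99, 148.5, 226.5  ⇒  Σ = 651.5
Signed area = Σ/2 = 325.75 (positive ⇒ counter-clockwise traversal).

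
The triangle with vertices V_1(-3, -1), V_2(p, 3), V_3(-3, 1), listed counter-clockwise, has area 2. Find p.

The doubled signed area Σ (x_i y_{i+1} − x_{i+1} y_i) is linear in p.
With p=0 it equals 6; the coefficient of p is 2 (from the two edges through V_2).
So 2·p + 6 = 2·2 = 4 ⇒ p = -1.

-1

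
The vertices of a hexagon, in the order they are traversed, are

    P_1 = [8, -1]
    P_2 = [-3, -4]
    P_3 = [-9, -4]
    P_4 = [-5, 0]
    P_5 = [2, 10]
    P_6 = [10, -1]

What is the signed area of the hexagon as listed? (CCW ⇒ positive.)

Σ = (-35) + (-24) + (-20) + (-50) + (-102) + (-2) = -233
Signed area = Σ/2 = -116.5 (negative ⇒ clockwise traversal).

-116.5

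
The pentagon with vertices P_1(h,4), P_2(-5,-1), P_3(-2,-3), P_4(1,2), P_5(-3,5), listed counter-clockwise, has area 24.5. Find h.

The doubled signed area Σ (x_i y_{i+1} − x_{i+1} y_i) is linear in h.
With h=0 it equals 31; the coefficient of h is -6 (from the two edges through P_1).
So -6·h + 31 = 2·24.5 = 49 ⇒ h = -3.

-3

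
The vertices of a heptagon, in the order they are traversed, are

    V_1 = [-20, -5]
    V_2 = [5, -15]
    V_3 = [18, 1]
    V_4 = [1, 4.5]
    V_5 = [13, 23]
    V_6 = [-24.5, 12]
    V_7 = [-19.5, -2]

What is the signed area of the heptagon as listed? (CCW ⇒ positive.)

852.25

Apply Gauss's area formula: 2A = Σ (x_i·y_{i+1} − x_{i+1}·y_i), indices taken mod 7.
V_1→V_2: (-20)(-15) − (5)(-5) = 325
V_2→V_3: (5)(1) − (18)(-15) = 275
V_3→V_4: (18)(4.5) − (1)(1) = 80
V_4→V_5: (1)(23) − (13)(4.5) = -35.5
V_5→V_6: (13)(12) − (-24.5)(23) = 719.5
V_6→V_7: (-24.5)(-2) − (-19.5)(12) = 283
V_7→V_1: (-19.5)(-5) − (-20)(-2) = 57.5
Σ = 1704.5
Signed area = Σ/2 = 852.25 (positive ⇒ counter-clockwise traversal).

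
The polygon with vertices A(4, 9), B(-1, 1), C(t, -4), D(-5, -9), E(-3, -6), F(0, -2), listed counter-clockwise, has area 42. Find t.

-7

Write out the shoelace sum; only the two edges meeting at C involve t:
2·Area = [((-1)·(-4) − t·1) + (t·(-9) − (-5)·(-4))] + 30
       = -10·t + 14 = 84
⇒ t = -7.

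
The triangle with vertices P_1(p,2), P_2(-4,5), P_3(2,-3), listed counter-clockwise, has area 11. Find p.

1

Write out the shoelace sum; only the two edges meeting at P_1 involve p:
2·Area = [(2·2 − p·(-3)) + (p·5 − (-4)·2)] + 2
       = 8·p + 14 = 22
⇒ p = 1.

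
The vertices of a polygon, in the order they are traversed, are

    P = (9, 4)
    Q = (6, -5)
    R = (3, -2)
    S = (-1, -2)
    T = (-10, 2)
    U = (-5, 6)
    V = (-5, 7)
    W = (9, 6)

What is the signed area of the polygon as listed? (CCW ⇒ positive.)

Σ = (-69) + (3) + (-8) + (-22) + (-50) + (-5) + (-93) + (-18) = -262
Signed area = Σ/2 = -131 (negative ⇒ clockwise traversal).

-131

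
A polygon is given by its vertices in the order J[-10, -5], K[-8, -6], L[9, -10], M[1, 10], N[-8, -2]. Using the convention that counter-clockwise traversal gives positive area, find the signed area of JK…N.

176

Apply the shoelace (surveyor's) formula: 2A = Σ (x_i·y_{i+1} − x_{i+1}·y_i), indices taken mod 5.
Cross-terms: 20, 134, 100, 78, 20  ⇒  Σ = 352
Signed area = Σ/2 = 176 (positive ⇒ counter-clockwise traversal).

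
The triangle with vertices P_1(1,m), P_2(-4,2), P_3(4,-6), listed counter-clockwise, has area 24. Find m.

The doubled signed area Σ (x_i y_{i+1} − x_{i+1} y_i) is linear in m.
With m=0 it equals 24; the coefficient of m is 8 (from the two edges through P_1).
So 8·m + 24 = 2·24 = 48 ⇒ m = 3.

3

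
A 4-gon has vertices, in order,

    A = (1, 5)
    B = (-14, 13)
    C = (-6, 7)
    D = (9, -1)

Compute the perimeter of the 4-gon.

|AB| = √((-15)² + (8)²) = √289 = 17
|BC| = √((8)² + (-6)²) = √100 = 10
|CD| = √((15)² + (-8)²) = √289 = 17
|DA| = √((-8)² + (6)²) = √100 = 10
Perimeter = 17 + 10 + 17 + 10 = 54.

54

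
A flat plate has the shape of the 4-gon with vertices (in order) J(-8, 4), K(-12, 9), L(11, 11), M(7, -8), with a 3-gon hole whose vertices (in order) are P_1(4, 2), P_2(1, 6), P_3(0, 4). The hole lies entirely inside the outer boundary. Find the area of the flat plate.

223

Outer boundary:
Apply the surveyor's formula: 2A = Σ (x_i·y_{i+1} − x_{i+1}·y_i), indices taken mod 4.
Σ = (-24) + (-231) + (-165) + (-36) = -456
Area = |Σ|/2 = 228.
Hole:
P_1→P_2: (4)(6) − (1)(2) = 22
P_2→P_3: (1)(4) − (0)(6) = 4
P_3→P_1: (0)(2) − (4)(4) = -16
Σ = 10
Area = |Σ|/2 = 5.
Net area = 228 − 5 = 223.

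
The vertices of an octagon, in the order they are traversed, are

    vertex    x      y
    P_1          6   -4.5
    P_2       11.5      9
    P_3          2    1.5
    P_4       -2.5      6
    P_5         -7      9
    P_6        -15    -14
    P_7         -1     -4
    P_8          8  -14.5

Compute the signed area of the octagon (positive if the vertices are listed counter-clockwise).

Apply Gauss's area formula: 2A = Σ (x_i·y_{i+1} − x_{i+1}·y_i), indices taken mod 8.
Σ = (105.75) + (-0.75) + (15.75) + (19.5) + (233) + (46) + (46.5) + (51) = 516.75
Signed area = Σ/2 = 258.375 (positive ⇒ counter-clockwise traversal).

258.375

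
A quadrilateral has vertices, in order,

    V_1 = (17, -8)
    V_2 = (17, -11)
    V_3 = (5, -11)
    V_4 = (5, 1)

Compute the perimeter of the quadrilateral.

|V_1V_2| = √((0)² + (-3)²) = √9 = 3
|V_2V_3| = √((-12)² + (0)²) = √144 = 12
|V_3V_4| = √((0)² + (12)²) = √144 = 12
|V_4V_1| = √((12)² + (-9)²) = √225 = 15
Perimeter = 3 + 12 + 12 + 15 = 42.

42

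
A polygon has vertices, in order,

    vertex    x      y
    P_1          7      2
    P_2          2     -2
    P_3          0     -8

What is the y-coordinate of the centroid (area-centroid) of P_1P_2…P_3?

Apply the surveyor's formula. First the cross-terms c_i = x_i·y_{i+1} − x_{i+1}·y_i:
  -18, -16, 56  ⇒  2A = 22, A = 11.
Then Σ (y_i + y_{i+1})·c_i = -176, so ȳ = -176 / (6·11) = -8/3.

-8/3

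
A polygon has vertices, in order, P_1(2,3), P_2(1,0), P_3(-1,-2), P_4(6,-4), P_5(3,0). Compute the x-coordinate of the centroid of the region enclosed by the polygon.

7/3

Apply Gauss's area formula. First the cross-terms c_i = x_i·y_{i+1} − x_{i+1}·y_i:
  -3, -2, 16, 12, 9  ⇒  2A = 32, A = 16.
Then Σ (x_i + x_{i+1})·c_i = 224, so x̄ = 224 / (6·16) = 7/3.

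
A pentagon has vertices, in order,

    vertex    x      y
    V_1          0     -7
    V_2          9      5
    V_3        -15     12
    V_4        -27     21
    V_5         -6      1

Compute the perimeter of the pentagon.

|V_1V_2| = √((9)² + (12)²) = √225 = 15
|V_2V_3| = √((-24)² + (7)²) = √625 = 25
|V_3V_4| = √((-12)² + (9)²) = √225 = 15
|V_4V_5| = √((21)² + (-20)²) = √841 = 29
|V_5V_1| = √((6)² + (-8)²) = √100 = 10
Perimeter = 15 + 25 + 15 + 29 + 10 = 94.

94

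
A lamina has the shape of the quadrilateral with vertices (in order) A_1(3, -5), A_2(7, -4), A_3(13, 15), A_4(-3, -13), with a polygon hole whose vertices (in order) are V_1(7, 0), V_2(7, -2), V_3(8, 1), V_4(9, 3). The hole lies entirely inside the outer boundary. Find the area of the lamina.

Outer boundary:
Apply Gauss's area formula: 2A = Σ (x_i·y_{i+1} − x_{i+1}·y_i), indices taken mod 4.
Cross-terms: 23, 157, -124, 54  ⇒  Σ = 110
Area = |Σ|/2 = 55.
Hole:
Apply the shoelace (surveyor's) formula: 2A = Σ (x_i·y_{i+1} − x_{i+1}·y_i), indices taken mod 4.
V_1→V_2: (7)(-2) − (7)(0) = -14
V_2→V_3: (7)(1) − (8)(-2) = 23
V_3→V_4: (8)(3) − (9)(1) = 15
V_4→V_1: (9)(0) − (7)(3) = -21
Σ = 3
Area = |Σ|/2 = 1.5.
Net area = 55 − 1.5 = 53.5.

53.5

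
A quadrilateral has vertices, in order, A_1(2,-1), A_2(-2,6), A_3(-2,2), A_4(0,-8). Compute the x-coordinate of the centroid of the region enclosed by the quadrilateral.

Apply the surveyor's formula. First the cross-terms c_i = x_i·y_{i+1} − x_{i+1}·y_i:
  10, 8, 16, 16  ⇒  2A = 50, A = 25.
Then Σ (x_i + x_{i+1})·c_i = -32, so x̄ = -32 / (6·25) = -16/75.

-16/75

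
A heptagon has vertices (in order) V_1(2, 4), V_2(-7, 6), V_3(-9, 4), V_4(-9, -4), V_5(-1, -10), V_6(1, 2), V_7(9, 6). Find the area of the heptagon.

Σ = (40) + (26) + (72) + (86) + (8) + (-12) + (24) = 244
Area = |Σ|/2 = 122.

122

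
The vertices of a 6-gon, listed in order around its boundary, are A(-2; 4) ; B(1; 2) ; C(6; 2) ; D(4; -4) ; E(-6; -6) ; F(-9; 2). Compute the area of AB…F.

98

Cross-terms: -8, -10, -32, -48, -66, -32  ⇒  Σ = -196
Area = |Σ|/2 = 98.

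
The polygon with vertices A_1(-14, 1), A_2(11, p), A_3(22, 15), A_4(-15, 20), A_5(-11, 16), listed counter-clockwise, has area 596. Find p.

-5

Write out the shoelace sum; only the two edges meeting at A_2 involve p:
2·Area = [((-14)·p − 11·1) + (11·15 − 22·p)] + 858
       = -36·p + 1012 = 1192
⇒ p = -5.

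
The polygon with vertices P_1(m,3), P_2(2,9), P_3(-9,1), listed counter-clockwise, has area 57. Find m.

The doubled signed area Σ (x_i y_{i+1} − x_{i+1} y_i) is linear in m.
With m=0 it equals 50; the coefficient of m is 8 (from the two edges through P_1).
So 8·m + 50 = 2·57 = 114 ⇒ m = 8.

8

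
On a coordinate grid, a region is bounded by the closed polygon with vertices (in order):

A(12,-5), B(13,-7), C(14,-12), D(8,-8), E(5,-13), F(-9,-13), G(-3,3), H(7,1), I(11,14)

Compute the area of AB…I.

282.5

Σ = (-19) + (-58) + (-16) + (-64) + (-182) + (-66) + (-24) + (87) + (-223) = -565
Area = |Σ|/2 = 282.5.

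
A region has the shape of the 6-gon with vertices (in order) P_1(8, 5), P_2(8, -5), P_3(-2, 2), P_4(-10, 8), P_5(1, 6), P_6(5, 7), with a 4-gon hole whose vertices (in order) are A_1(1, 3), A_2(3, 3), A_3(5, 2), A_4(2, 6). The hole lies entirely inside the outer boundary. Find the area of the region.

Outer boundary:
P_1→P_2: (8)(-5) − (8)(5) = -80
P_2→P_3: (8)(2) − (-2)(-5) = 6
P_3→P_4: (-2)(8) − (-10)(2) = 4
P_4→P_5: (-10)(6) − (1)(8) = -68
P_5→P_6: (1)(7) − (5)(6) = -23
P_6→P_1: (5)(5) − (8)(7) = -31
Σ = -192
Area = |Σ|/2 = 96.
Hole:
Σ = (-6) + (-9) + (26) + (0) = 11
Area = |Σ|/2 = 5.5.
Net area = 96 − 5.5 = 90.5.

90.5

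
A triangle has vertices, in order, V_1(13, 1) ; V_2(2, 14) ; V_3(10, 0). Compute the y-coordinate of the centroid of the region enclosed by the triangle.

5

Apply the shoelace formula. First the cross-terms c_i = x_i·y_{i+1} − x_{i+1}·y_i:
  180, -140, 10  ⇒  2A = 50, A = 25.
Then Σ (y_i + y_{i+1})·c_i = 750, so ȳ = 750 / (6·25) = 5.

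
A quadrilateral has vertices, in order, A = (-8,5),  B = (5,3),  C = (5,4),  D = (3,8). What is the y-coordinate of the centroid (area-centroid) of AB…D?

Apply the surveyor's formula. First the cross-terms c_i = x_i·y_{i+1} − x_{i+1}·y_i:
  -49, 5, 28, 79  ⇒  2A = 63, A = 31.5.
Then Σ (y_i + y_{i+1})·c_i = 1006, so ȳ = 1006 / (6·31.5) = 1006/189.

1006/189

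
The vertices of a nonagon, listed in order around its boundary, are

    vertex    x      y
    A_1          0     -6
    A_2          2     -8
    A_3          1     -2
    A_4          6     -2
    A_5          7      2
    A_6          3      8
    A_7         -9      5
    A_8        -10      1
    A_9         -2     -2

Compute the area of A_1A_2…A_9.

132

Cross-terms: 12, 4, 10, 26, 50, 87, 41, 22, 12  ⇒  Σ = 264
Area = |Σ|/2 = 132.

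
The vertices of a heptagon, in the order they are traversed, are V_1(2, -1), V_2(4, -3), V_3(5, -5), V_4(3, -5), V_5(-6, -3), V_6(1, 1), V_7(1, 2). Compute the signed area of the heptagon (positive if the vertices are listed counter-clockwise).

Apply the surveyor's formula: 2A = Σ (x_i·y_{i+1} − x_{i+1}·y_i), indices taken mod 7.
V_1→V_2: (2)(-3) − (4)(-1) = -2
V_2→V_3: (4)(-5) − (5)(-3) = -5
V_3→V_4: (5)(-5) − (3)(-5) = -10
V_4→V_5: (3)(-3) − (-6)(-5) = -39
V_5→V_6: (-6)(1) − (1)(-3) = -3
V_6→V_7: (1)(2) − (1)(1) = 1
V_7→V_1: (1)(-1) − (2)(2) = -5
Σ = -63
Signed area = Σ/2 = -31.5 (negative ⇒ clockwise traversal).

-31.5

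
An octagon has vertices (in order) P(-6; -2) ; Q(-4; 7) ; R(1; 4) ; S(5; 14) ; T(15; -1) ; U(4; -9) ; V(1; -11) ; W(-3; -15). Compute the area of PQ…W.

296

Apply the surveyor's formula: 2A = Σ (x_i·y_{i+1} − x_{i+1}·y_i), indices taken mod 8.
P→Q: (-6)(7) − (-4)(-2) = -50
Q→R: (-4)(4) − (1)(7) = -23
R→S: (1)(14) − (5)(4) = -6
S→T: (5)(-1) − (15)(14) = -215
T→U: (15)(-9) − (4)(-1) = -131
U→V: (4)(-11) − (1)(-9) = -35
V→W: (1)(-15) − (-3)(-11) = -48
W→P: (-3)(-2) − (-6)(-15) = -84
Σ = -592
Area = |Σ|/2 = 296.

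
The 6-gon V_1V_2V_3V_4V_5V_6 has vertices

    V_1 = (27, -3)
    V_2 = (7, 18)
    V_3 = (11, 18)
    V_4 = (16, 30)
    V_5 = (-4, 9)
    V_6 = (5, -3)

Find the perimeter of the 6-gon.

|V_1V_2| = √((-20)² + (21)²) = √841 = 29
|V_2V_3| = √((4)² + (0)²) = √16 = 4
|V_3V_4| = √((5)² + (12)²) = √169 = 13
|V_4V_5| = √((-20)² + (-21)²) = √841 = 29
|V_5V_6| = √((9)² + (-12)²) = √225 = 15
|V_6V_1| = √((22)² + (0)²) = √484 = 22
Perimeter = 29 + 4 + 13 + 29 + 15 + 22 = 112.

112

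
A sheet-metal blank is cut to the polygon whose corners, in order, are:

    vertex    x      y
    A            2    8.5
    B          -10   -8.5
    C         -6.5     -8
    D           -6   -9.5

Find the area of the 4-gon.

37.25

Apply the surveyor's formula: 2A = Σ (x_i·y_{i+1} − x_{i+1}·y_i), indices taken mod 4.
Σ = (68) + (24.75) + (13.75) + (-32) = 74.5
Area = |Σ|/2 = 37.25.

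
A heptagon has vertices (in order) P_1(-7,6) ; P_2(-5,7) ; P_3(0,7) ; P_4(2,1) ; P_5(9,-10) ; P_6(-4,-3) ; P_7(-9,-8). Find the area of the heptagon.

134.5

P_1→P_2: (-7)(7) − (-5)(6) = -19
P_2→P_3: (-5)(7) − (0)(7) = -35
P_3→P_4: (0)(1) − (2)(7) = -14
P_4→P_5: (2)(-10) − (9)(1) = -29
P_5→P_6: (9)(-3) − (-4)(-10) = -67
P_6→P_7: (-4)(-8) − (-9)(-3) = 5
P_7→P_1: (-9)(6) − (-7)(-8) = -110
Σ = -269
Area = |Σ|/2 = 134.5.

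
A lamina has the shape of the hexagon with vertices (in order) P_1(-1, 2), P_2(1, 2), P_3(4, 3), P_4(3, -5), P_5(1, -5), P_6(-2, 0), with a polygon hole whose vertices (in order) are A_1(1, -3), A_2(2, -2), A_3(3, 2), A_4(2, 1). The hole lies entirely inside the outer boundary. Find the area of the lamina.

Outer boundary:
Apply the shoelace formula: 2A = Σ (x_i·y_{i+1} − x_{i+1}·y_i), indices taken mod 6.
P_1→P_2: (-1)(2) − (1)(2) = -4
P_2→P_3: (1)(3) − (4)(2) = -5
P_3→P_4: (4)(-5) − (3)(3) = -29
P_4→P_5: (3)(-5) − (1)(-5) = -10
P_5→P_6: (1)(0) − (-2)(-5) = -10
P_6→P_1: (-2)(2) − (-1)(0) = -4
Σ = -62
Area = |Σ|/2 = 31.
Hole:
Apply the shoelace (surveyor's) formula: 2A = Σ (x_i·y_{i+1} − x_{i+1}·y_i), indices taken mod 4.
Σ = (4) + (10) + (-1) + (-7) = 6
Area = |Σ|/2 = 3.
Net area = 31 − 3 = 28.

28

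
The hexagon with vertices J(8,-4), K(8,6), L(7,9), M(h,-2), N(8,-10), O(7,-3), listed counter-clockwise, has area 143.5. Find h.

The doubled signed area Σ (x_i y_{i+1} − x_{i+1} y_i) is linear in h.
With h=0 it equals 154; the coefficient of h is -19 (from the two edges through M).
So -19·h + 154 = 2·143.5 = 287 ⇒ h = -7.

-7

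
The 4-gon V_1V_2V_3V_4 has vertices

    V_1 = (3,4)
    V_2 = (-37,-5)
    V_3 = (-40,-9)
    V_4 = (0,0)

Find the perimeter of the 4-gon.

92

|V_1V_2| = √((-40)² + (-9)²) = √1681 = 41
|V_2V_3| = √((-3)² + (-4)²) = √25 = 5
|V_3V_4| = √((40)² + (9)²) = √1681 = 41
|V_4V_1| = √((3)² + (4)²) = √25 = 5
Perimeter = 41 + 5 + 41 + 5 = 92.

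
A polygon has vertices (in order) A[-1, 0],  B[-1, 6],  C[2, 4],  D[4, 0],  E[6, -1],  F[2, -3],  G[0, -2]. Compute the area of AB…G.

32

Σ = (-6) + (-16) + (-16) + (-4) + (-16) + (-4) + (-2) = -64
Area = |Σ|/2 = 32.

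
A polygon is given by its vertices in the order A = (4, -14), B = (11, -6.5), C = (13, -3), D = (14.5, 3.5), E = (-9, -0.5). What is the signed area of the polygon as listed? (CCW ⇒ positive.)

210.375

Apply the shoelace formula: 2A = Σ (x_i·y_{i+1} − x_{i+1}·y_i), indices taken mod 5.
Σ = (128) + (51.5) + (89) + (24.25) + (128) = 420.75
Signed area = Σ/2 = 210.375 (positive ⇒ counter-clockwise traversal).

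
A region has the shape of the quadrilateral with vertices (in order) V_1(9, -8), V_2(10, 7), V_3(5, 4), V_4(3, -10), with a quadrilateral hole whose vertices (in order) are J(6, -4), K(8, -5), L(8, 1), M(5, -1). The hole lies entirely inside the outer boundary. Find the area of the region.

Outer boundary:
Apply the shoelace (surveyor's) formula: 2A = Σ (x_i·y_{i+1} − x_{i+1}·y_i), indices taken mod 4.
Cross-terms: 143, 5, -62, 66  ⇒  Σ = 152
Area = |Σ|/2 = 76.
Hole:
Apply the surveyor's formula: 2A = Σ (x_i·y_{i+1} − x_{i+1}·y_i), indices taken mod 4.
Cross-terms: 2, 48, -13, -14  ⇒  Σ = 23
Area = |Σ|/2 = 11.5.
Net area = 76 − 11.5 = 64.5.

64.5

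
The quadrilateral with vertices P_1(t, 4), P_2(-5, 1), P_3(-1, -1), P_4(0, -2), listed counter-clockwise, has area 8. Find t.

The doubled signed area Σ (x_i y_{i+1} − x_{i+1} y_i) is linear in t.
With t=0 it equals 28; the coefficient of t is 3 (from the two edges through P_1).
So 3·t + 28 = 2·8 = 16 ⇒ t = -4.

-4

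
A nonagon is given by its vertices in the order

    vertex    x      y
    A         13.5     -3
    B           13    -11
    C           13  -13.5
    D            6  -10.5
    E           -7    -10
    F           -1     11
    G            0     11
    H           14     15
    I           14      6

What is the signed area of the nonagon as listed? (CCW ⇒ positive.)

Apply the shoelace (surveyor's) formula: 2A = Σ (x_i·y_{i+1} − x_{i+1}·y_i), indices taken mod 9.
Cross-terms: -109.5, -32.5, -55.5, -133.5, -87, -11, -154, -126, -123  ⇒  Σ = -832
Signed area = Σ/2 = -416 (negative ⇒ clockwise traversal).

-416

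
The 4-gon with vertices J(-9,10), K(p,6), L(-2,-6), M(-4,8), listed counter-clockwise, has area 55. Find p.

Write out the shoelace sum; only the two edges meeting at K involve p:
2·Area = [((-9)·6 − p·10) + (p·(-6) − (-2)·6)] + -8
       = -16·p + -50 = 110
⇒ p = -10.

-10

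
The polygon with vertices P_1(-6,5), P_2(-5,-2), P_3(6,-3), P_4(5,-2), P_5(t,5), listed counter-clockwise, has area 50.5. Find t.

Write out the shoelace sum; only the two edges meeting at P_5 involve t:
2·Area = [(5·5 − t·(-2)) + (t·5 − (-6)·5)] + 67
       = 7·t + 122 = 101
⇒ t = -3.

-3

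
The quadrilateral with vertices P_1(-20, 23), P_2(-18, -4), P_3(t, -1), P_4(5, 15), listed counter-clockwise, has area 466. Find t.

Write out the shoelace sum; only the two edges meeting at P_3 involve t:
2·Area = [((-18)·(-1) − t·(-4)) + (t·15 − 5·(-1))] + 909
       = 19·t + 932 = 932
⇒ t = 0.

0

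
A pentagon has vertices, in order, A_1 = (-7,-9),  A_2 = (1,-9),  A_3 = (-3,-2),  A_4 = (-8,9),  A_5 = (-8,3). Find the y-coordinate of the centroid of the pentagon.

-140/47

Apply the shoelace (surveyor's) formula. First the cross-terms c_i = x_i·y_{i+1} − x_{i+1}·y_i:
  72, -29, -43, 48, 93  ⇒  2A = 141, A = 70.5.
Then Σ (y_i + y_{i+1})·c_i = -1260, so ȳ = -1260 / (6·70.5) = -140/47.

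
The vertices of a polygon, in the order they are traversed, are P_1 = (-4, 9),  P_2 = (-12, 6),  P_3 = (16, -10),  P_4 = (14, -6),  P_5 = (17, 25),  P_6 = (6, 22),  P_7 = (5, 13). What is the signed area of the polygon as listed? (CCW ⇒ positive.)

Σ = (84) + (24) + (44) + (452) + (224) + (-32) + (97) = 893
Signed area = Σ/2 = 446.5 (positive ⇒ counter-clockwise traversal).

446.5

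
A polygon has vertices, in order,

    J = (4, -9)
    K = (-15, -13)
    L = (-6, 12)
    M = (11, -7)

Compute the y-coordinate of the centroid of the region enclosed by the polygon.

Apply the shoelace formula. First the cross-terms c_i = x_i·y_{i+1} − x_{i+1}·y_i:
  -187, -258, -90, -71  ⇒  2A = -606, A = -303.
Then Σ (y_i + y_{i+1})·c_i = 5058, so ȳ = 5058 / (6·(-303)) = -281/101.

-281/101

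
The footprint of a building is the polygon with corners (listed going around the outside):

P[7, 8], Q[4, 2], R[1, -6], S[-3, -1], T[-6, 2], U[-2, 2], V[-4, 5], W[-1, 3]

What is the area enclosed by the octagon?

Apply the shoelace (surveyor's) formula: 2A = Σ (x_i·y_{i+1} − x_{i+1}·y_i), indices taken mod 8.
Cross-terms: -18, -26, -19, -12, -8, -2, -7, -29  ⇒  Σ = -121
Area = |Σ|/2 = 60.5.

60.5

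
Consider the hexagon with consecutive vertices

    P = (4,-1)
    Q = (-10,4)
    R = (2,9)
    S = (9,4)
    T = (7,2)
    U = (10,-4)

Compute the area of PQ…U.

Apply the surveyor's formula: 2A = Σ (x_i·y_{i+1} − x_{i+1}·y_i), indices taken mod 6.
Σ = (6) + (-98) + (-73) + (-10) + (-48) + (6) = -217
Area = |Σ|/2 = 108.5.

108.5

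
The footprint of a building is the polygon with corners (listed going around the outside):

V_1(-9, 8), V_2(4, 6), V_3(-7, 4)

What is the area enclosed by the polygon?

Σ = (-86) + (58) + (-20) = -48
Area = |Σ|/2 = 24.

24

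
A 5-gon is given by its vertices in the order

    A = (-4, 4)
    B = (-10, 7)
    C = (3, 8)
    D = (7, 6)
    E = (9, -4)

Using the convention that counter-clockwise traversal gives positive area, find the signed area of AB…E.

-94.5

Σ = (12) + (-101) + (-38) + (-82) + (20) = -189
Signed area = Σ/2 = -94.5 (negative ⇒ clockwise traversal).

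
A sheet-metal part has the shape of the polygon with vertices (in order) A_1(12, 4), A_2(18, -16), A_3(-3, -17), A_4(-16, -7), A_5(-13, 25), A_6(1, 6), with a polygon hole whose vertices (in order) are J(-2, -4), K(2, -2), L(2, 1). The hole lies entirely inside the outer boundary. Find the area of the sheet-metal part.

Outer boundary:
Apply the surveyor's formula: 2A = Σ (x_i·y_{i+1} − x_{i+1}·y_i), indices taken mod 6.
A_1→A_2: (12)(-16) − (18)(4) = -264
A_2→A_3: (18)(-17) − (-3)(-16) = -354
A_3→A_4: (-3)(-7) − (-16)(-17) = -251
A_4→A_5: (-16)(25) − (-13)(-7) = -491
A_5→A_6: (-13)(6) − (1)(25) = -103
A_6→A_1: (1)(4) − (12)(6) = -68
Σ = -1531
Area = |Σ|/2 = 765.5.
Hole:
Cross-terms: 12, 6, -6  ⇒  Σ = 12
Area = |Σ|/2 = 6.
Net area = 765.5 − 6 = 759.5.

759.5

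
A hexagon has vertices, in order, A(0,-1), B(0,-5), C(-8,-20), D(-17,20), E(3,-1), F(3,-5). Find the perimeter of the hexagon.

100

|AB| = √((0)² + (-4)²) = √16 = 4
|BC| = √((-8)² + (-15)²) = √289 = 17
|CD| = √((-9)² + (40)²) = √1681 = 41
|DE| = √((20)² + (-21)²) = √841 = 29
|EF| = √((0)² + (-4)²) = √16 = 4
|FA| = √((-3)² + (4)²) = √25 = 5
Perimeter = 4 + 17 + 41 + 29 + 4 + 5 = 100.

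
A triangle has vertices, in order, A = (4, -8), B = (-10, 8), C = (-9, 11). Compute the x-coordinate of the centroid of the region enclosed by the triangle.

Apply the surveyor's formula. First the cross-terms c_i = x_i·y_{i+1} − x_{i+1}·y_i:
  -48, -38, 28  ⇒  2A = -58, A = -29.
Then Σ (x_i + x_{i+1})·c_i = 870, so x̄ = 870 / (6·(-29)) = -5.

-5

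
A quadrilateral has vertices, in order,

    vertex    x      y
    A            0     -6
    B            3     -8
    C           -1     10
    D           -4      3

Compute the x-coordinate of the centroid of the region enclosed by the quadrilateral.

-61/101

Apply Gauss's area formula. First the cross-terms c_i = x_i·y_{i+1} − x_{i+1}·y_i:
  18, 22, 37, 24  ⇒  2A = 101, A = 50.5.
Then Σ (x_i + x_{i+1})·c_i = -183, so x̄ = -183 / (6·50.5) = -61/101.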